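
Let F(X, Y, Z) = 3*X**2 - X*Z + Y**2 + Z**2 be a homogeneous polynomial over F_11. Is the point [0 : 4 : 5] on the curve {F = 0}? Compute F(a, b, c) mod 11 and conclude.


F(0,4,5) ≡ 8 (mod 11); P is NOT on the curve.

Evaluate F(0, 4, 5) term-by-term (mod 11).
  3*X**2 ↦ 3·0·1·1 = 0
  -X*Z ↦ -1·0·1·5 = 0
  Y**2 ↦ 1·1·16·1 = 16
  Z**2 ↦ 1·1·1·25 = 25
Sum: F(0, 4, 5) = (0) + (0) + (16) + (25) = 41.
Reducing mod 11: 41 ≡ 8 (mod 11).
Since F(a, b, c) ≡ 8 ≠ 0 (mod 11), P does NOT lie on the curve.


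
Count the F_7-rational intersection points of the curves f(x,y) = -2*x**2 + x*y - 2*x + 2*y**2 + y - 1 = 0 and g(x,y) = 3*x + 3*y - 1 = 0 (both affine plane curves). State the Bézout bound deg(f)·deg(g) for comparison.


Common zeros: {(1, 4), (2, 3)}; count = 2; Bézout bound = 2.

deg(f) = 2, deg(g) = 1, so Bézout bound = 2.
Scan x ∈ F_7. For each x, list the y ∈ F_7 with f(x, y) ≡ 0 and those with g(x, y) ≡ 0 (mod 7); the common zeros in that column are the intersection.
  x = 0: f ≡ 0 at y ∈ {4, 6}; g ≡ 0 at y ∈ {5}; common: ∅.
  x = 1: f ≡ 0 at y ∈ {2, 4}; g ≡ 0 at y ∈ {4}; common: {4}.
  x = 2: f ≡ 0 at y ∈ {3, 6}; g ≡ 0 at y ∈ {3}; common: {3}.
  x = 3: f ≡ 0 at y ∈ ∅; g ≡ 0 at y ∈ {2}; common: ∅.
  x = 4: f ≡ 0 at y ∈ ∅; g ≡ 0 at y ∈ {1}; common: ∅.
  x = 5: f ≡ 0 at y ∈ ∅; g ≡ 0 at y ∈ {0}; common: ∅.
  x = 6: f ≡ 0 at y ∈ {2, 5}; g ≡ 0 at y ∈ {6}; common: ∅.
Collecting: common zeros = {(1, 4), (2, 3)}, so the count is 2.
Comparison with the Bézout bound: 2 ≤ 2 = deg(f)·deg(g), as expected for curves with no common component (the bound is attained).


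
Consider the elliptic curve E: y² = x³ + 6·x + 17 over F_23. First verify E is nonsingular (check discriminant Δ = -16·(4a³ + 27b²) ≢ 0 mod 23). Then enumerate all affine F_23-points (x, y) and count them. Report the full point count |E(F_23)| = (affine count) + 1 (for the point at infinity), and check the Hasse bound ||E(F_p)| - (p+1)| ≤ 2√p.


Affine points = {(1, 1), (1, 22), (3, 4), (3, 19), (4, 6), (4, 17), (6, 4), (6, 19), (8, 5), (8, 18), (9, 8), (9, 15), (12, 0), (14, 4), (14, 19), (15, 3), (15, 20), (16, 0), (17, 8), (17, 15), (18, 0), (20, 8), (20, 15)}; affine count = 23; |E(F_23)| = 24.

Discriminant check: Δ ∝ 4a³ + 27b² = 4·6³ + 27·17² = 4·216 + 27·289 ≡ 19 (mod 23). Nonzero ⇒ E is nonsingular.
For each x ∈ F_23, compute rhs = x³ + 6·x + 17 mod 23, then count y ∈ F_23 with y² ≡ rhs.
  x = 0: rhs = 17, matching y values: none (0 points).
  x = 1: rhs = 1, matching y values: 1, 22 (2 points).
  x = 2: rhs = 14, matching y values: none (0 points).
  x = 3: rhs = 16, matching y values: 4, 19 (2 points).
  x = 4: rhs = 13, matching y values: 6, 17 (2 points).
  x = 5: rhs = 11, matching y values: none (0 points).
  x = 6: rhs = 16, matching y values: 4, 19 (2 points).
  x = 7: rhs = 11, matching y values: none (0 points).
  x = 8: rhs = 2, matching y values: 5, 18 (2 points).
  x = 9: rhs = 18, matching y values: 8, 15 (2 points).
  x = 10: rhs = 19, matching y values: none (0 points).
  x = 11: rhs = 11, matching y values: none (0 points).
  x = 12: rhs = 0, matching y values: 0 (1 points).
  x = 13: rhs = 15, matching y values: none (0 points).
  x = 14: rhs = 16, matching y values: 4, 19 (2 points).
  x = 15: rhs = 9, matching y values: 3, 20 (2 points).
  x = 16: rhs = 0, matching y values: 0 (1 points).
  x = 17: rhs = 18, matching y values: 8, 15 (2 points).
  x = 18: rhs = 0, matching y values: 0 (1 points).
  x = 19: rhs = 21, matching y values: none (0 points).
  x = 20: rhs = 18, matching y values: 8, 15 (2 points).
  x = 21: rhs = 20, matching y values: none (0 points).
  x = 22: rhs = 10, matching y values: none (0 points).
Total affine count: 23.
Full point count |E(F_23)| = 23 + 1 = 24.
Hasse bound: |24 − (23+1)| = |0| = 0 ≤ 2√23 ≈ 9.5917 ✓.


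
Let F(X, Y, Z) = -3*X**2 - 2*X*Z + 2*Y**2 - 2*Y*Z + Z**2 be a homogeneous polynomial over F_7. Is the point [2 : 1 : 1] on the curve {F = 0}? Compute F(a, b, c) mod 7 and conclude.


F(2,1,1) ≡ 6 (mod 7); P is NOT on the curve.

Evaluate F(2, 1, 1) term-by-term (mod 7).
  -3*X**2 ↦ -3·4·1·1 = -12
  -2*X*Z ↦ -2·2·1·1 = -4
  2*Y**2 ↦ 2·1·1·1 = 2
  -2*Y*Z ↦ -2·1·1·1 = -2
  Z**2 ↦ 1·1·1·1 = 1
Sum: F(2, 1, 1) = (-12) + (-4) + (2) + (-2) + (1) = -15.
Reducing mod 7: -15 ≡ 6 (mod 7).
Since F(a, b, c) ≡ 6 ≠ 0 (mod 7), P does NOT lie on the curve.


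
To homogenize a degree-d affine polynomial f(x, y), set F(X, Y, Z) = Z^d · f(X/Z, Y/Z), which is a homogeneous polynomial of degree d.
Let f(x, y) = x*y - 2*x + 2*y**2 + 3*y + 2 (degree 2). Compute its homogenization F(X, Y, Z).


F(X, Y, Z) = X*Y - 2*X*Z + 2*Y**2 + 3*Y*Z + 2*Z**2

deg(f) = 2.
Substitute x = X/Z, y = Y/Z into f, then multiply by Z^2.
  monomial 1·x^1·y^1 ↦ 1·X^1·Y^1·Z^0.
  monomial -2·x^1·y^0 ↦ -2·X^1·Y^0·Z^1.
  monomial 2·x^0·y^2 ↦ 2·X^0·Y^2·Z^0.
  monomial 3·x^0·y^1 ↦ 3·X^0·Y^1·Z^1.
  monomial 2·x^0·y^0 ↦ 2·X^0·Y^0·Z^2.
Collecting: F(X, Y, Z) = X*Y - 2*X*Z + 2*Y**2 + 3*Y*Z + 2*Z**2.


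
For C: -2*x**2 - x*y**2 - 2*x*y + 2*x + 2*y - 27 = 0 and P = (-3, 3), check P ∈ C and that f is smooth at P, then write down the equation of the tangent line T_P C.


Tangent line at P: -x + 26*y - 81 = 0.

Step 1: f(-3, 3) = 0, so P lies on C.
Step 2: partial derivatives
  f_x(x, y) = -4*x - y**2 - 2*y + 2, f_y(x, y) = -2*x*y - 2*x + 2.
  f_x(P) = -1, f_y(P) = 26 (gradient nonzero, so P is smooth).
Step 3: tangent line at P: -1·(x − -3) + 26·(y − 3) = 0.
Expanding: -x + 26*y - 81 = 0.


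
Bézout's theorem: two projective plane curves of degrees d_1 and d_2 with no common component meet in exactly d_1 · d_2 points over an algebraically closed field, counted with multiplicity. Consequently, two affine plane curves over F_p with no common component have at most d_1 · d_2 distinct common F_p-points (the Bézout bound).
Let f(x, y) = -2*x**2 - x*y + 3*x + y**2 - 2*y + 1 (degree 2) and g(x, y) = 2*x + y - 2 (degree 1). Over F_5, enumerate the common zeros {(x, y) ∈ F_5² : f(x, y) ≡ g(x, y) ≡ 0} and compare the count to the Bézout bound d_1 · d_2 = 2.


Common zeros: ∅; count = 0; Bézout bound = 2.

deg(f) = 2, deg(g) = 1, so Bézout bound = 2.
Scan x ∈ F_5. For each x, list the y ∈ F_5 with f(x, y) ≡ 0 and those with g(x, y) ≡ 0 (mod 5); the common zeros in that column are the intersection.
  x = 0: f ≡ 0 at y ∈ {1}; g ≡ 0 at y ∈ {2}; common: ∅.
  x = 1: f ≡ 0 at y ∈ {1, 2}; g ≡ 0 at y ∈ {0}; common: ∅.
  x = 2: f ≡ 0 at y ∈ {2}; g ≡ 0 at y ∈ {3}; common: ∅.
  x = 3: f ≡ 0 at y ∈ ∅; g ≡ 0 at y ∈ {1}; common: ∅.
  x = 4: f ≡ 0 at y ∈ ∅; g ≡ 0 at y ∈ {4}; common: ∅.
Collecting: common zeros = ∅, so the count is 0.
Comparison with the Bézout bound: 0 ≤ 2 = deg(f)·deg(g), as expected for curves with no common component (the affine F_5-count falls short of the bound because intersections may lie at infinity, over extension fields, or carry multiplicity).


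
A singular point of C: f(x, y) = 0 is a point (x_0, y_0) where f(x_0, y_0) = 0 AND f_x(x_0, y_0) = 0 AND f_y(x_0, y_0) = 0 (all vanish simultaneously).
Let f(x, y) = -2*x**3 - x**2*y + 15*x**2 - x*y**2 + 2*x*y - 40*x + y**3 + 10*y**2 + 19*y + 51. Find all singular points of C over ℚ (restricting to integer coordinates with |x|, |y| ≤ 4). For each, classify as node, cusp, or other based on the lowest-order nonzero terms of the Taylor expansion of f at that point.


Singular points: {(3, -2)}; classification: node.

Compute partial derivatives:
  f_x = -6*x**2 - 2*x*y + 30*x - y**2 + 2*y - 40.
  f_y = -x**2 - 2*x*y + 2*x + 3*y**2 + 20*y + 19.
Scan x_0 ∈ {−4, ..., 4}. For each x_0, f_y(x_0, y) is a polynomial in y; find its integer roots y ∈ {−4, ..., 4}, then test f_x and f at those candidates.
  x = -4: f_y(-4, y) = 3*y**2 + 28*y - 5; no integer root y with |y| ≤ 4.
  x = -3: f_y(-3, y) = 3*y**2 + 26*y + 4; no integer root y with |y| ≤ 4.
  x = -2: f_y(-2, y) = 3*y**2 + 24*y + 11; no integer root y with |y| ≤ 4.
  x = -1: f_y(-1, y) = 3*y**2 + 22*y + 16; no integer root y with |y| ≤ 4.
  x = 0: f_y(0, y) = 3*y**2 + 20*y + 19; no integer root y with |y| ≤ 4.
  x = 1: f_y(1, y) = 3*y**2 + 18*y + 20; no integer root y with |y| ≤ 4.
  x = 2: f_y(2, y) = 3*y**2 + 16*y + 19; no integer root y with |y| ≤ 4.
  x = 3: f_y(3, y) = 3*y**2 + 14*y + 16; vanishes at y ∈ {-2}. (3, -2): f_x = 0, f = 0 — SINGULAR.
  x = 4: f_y(4, y) = 3*y**2 + 12*y + 11; no integer root y with |y| ≤ 4.
Only singular point on the grid: (3, -2).
Classify: substitute x = 3 + u, y = -2 + v and expand: f = -2*u**3 - u**2*v - u**2 - u*v**2 + v**3 + v**2.
No constant or linear terms (consistent with a singular point). Quadratic part: -u**2 + v**2. Cubic part: -2*u**3 - u**2*v - u*v**2 + v**3.
The quadratic part v**2 - u**2 = (v − u)(v + u) splits into two distinct linear factors, so there are two distinct tangent lines y − -2 = ±(x − 3) — this is a node (ordinary double point).
Classification: node.


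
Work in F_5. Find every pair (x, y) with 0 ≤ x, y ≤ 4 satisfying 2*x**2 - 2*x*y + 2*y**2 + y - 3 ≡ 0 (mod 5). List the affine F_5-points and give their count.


Affine F_5-points: {(0, 1), (1, 1), (1, 2), (2, 0), (2, 4), (3, 0)}; count = 6.

For each of the 25 pairs (x, y) ∈ F_5², evaluate f(x, y) mod 5. Record the zeros.
  x = 0: [0↦2, 1↦0, 2↦2, 3↦3, 4↦3]  zeros at y ∈ {1}
  x = 1: [0↦4, 1↦0, 2↦0, 3↦4, 4↦2]  zeros at y ∈ {1, 2}
  x = 2: [0↦0, 1↦4, 2↦2, 3↦4, 4↦0]  zeros at y ∈ {0, 4}
  x = 3: [0↦0, 1↦2, 2↦3, 3↦3, 4↦2]  zeros at y ∈ {0}
  x = 4: [0↦4, 1↦4, 2↦3, 3↦1, 4↦3]  zeros at y ∈ ∅
Collecting zeros: affine points = {(0, 1), (1, 1), (1, 2), (2, 0), (2, 4), (3, 0)}.
Total count |C(F_5)_aff| = 6.


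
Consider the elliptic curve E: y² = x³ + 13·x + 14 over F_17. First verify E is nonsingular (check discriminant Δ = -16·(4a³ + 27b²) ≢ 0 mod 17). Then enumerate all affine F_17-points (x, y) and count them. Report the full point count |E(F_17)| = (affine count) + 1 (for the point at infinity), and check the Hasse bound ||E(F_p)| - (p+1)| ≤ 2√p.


Affine points = {(5, 0), (6, 6), (6, 11), (8, 1), (8, 16), (11, 3), (11, 14), (13, 0), (14, 4), (14, 13), (16, 0)}; affine count = 11; |E(F_17)| = 12.

Discriminant check: Δ ∝ 4a³ + 27b² = 4·13³ + 27·14² = 4·2197 + 27·196 ≡ 4 (mod 17). Nonzero ⇒ E is nonsingular.
For each x ∈ F_17, compute rhs = x³ + 13·x + 14 mod 17, then count y ∈ F_17 with y² ≡ rhs.
  x = 0: rhs = 14, matching y values: none (0 points).
  x = 1: rhs = 11, matching y values: none (0 points).
  x = 2: rhs = 14, matching y values: none (0 points).
  x = 3: rhs = 12, matching y values: none (0 points).
  x = 4: rhs = 11, matching y values: none (0 points).
  x = 5: rhs = 0, matching y values: 0 (1 points).
  x = 6: rhs = 2, matching y values: 6, 11 (2 points).
  x = 7: rhs = 6, matching y values: none (0 points).
  x = 8: rhs = 1, matching y values: 1, 16 (2 points).
  x = 9: rhs = 10, matching y values: none (0 points).
  x = 10: rhs = 5, matching y values: none (0 points).
  x = 11: rhs = 9, matching y values: 3, 14 (2 points).
  x = 12: rhs = 11, matching y values: none (0 points).
  x = 13: rhs = 0, matching y values: 0 (1 points).
  x = 14: rhs = 16, matching y values: 4, 13 (2 points).
  x = 15: rhs = 14, matching y values: none (0 points).
  x = 16: rhs = 0, matching y values: 0 (1 points).
Total affine count: 11.
Full point count |E(F_17)| = 11 + 1 = 12.
Hasse bound: |12 − (17+1)| = |-6| = 6 ≤ 2√17 ≈ 8.2462 ✓.


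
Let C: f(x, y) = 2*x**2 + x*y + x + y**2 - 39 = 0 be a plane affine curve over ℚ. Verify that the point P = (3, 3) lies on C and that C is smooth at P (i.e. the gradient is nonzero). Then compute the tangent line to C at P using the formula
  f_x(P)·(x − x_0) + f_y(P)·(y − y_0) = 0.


Tangent line at P: 16*x + 9*y - 75 = 0.

Step 1: f(3, 3) = 0, so P lies on C.
Step 2: partial derivatives
  f_x(x, y) = 4*x + y + 1, f_y(x, y) = x + 2*y.
  f_x(P) = 16, f_y(P) = 9 (gradient nonzero, so P is smooth).
Step 3: tangent line at P: 16·(x − 3) + 9·(y − 3) = 0.
Expanding: 16*x + 9*y - 75 = 0.


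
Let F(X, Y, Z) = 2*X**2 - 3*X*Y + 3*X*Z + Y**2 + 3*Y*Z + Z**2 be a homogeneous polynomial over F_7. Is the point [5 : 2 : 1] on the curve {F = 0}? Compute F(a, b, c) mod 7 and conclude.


F(5,2,1) ≡ 4 (mod 7); P is NOT on the curve.

Evaluate F(5, 2, 1) term-by-term (mod 7).
  2*X**2 ↦ 2·25·1·1 = 50
  -3*X*Y ↦ -3·5·2·1 = -30
  3*X*Z ↦ 3·5·1·1 = 15
  Y**2 ↦ 1·1·4·1 = 4
  3*Y*Z ↦ 3·1·2·1 = 6
  Z**2 ↦ 1·1·1·1 = 1
Sum: F(5, 2, 1) = (50) + (-30) + (15) + (4) + (6) + (1) = 46.
Reducing mod 7: 46 ≡ 4 (mod 7).
Since F(a, b, c) ≡ 4 ≠ 0 (mod 7), P does NOT lie on the curve.


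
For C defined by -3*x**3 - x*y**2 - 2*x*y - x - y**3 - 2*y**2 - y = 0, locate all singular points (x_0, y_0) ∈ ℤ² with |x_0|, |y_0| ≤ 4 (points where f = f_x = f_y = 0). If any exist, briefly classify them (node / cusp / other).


Singular points: {(0, -1)}; classification: cusp.

Compute partial derivatives:
  f_x = -9*x**2 - y**2 - 2*y - 1.
  f_y = -2*x*y - 2*x - 3*y**2 - 4*y - 1.
Scan x_0 ∈ {−4, ..., 4}. For each x_0, f_y(x_0, y) is a polynomial in y; find its integer roots y ∈ {−4, ..., 4}, then test f_x and f at those candidates.
  x = -4: f_y(-4, y) = -3*y**2 + 4*y + 7; vanishes at y ∈ {-1}. (-4, -1): f_x = -144 ≠ 0.
  x = -3: f_y(-3, y) = -3*y**2 + 2*y + 5; vanishes at y ∈ {-1}. (-3, -1): f_x = -81 ≠ 0.
  x = -2: f_y(-2, y) = 3 - 3*y**2; vanishes at y ∈ {-1, 1}. (-2, -1): f_x = -36 ≠ 0; (-2, 1): f_x = -40 ≠ 0.
  x = -1: f_y(-1, y) = -3*y**2 - 2*y + 1; vanishes at y ∈ {-1}. (-1, -1): f_x = -9 ≠ 0.
  x = 0: f_y(0, y) = -3*y**2 - 4*y - 1; vanishes at y ∈ {-1}. (0, -1): f_x = 0, f = 0 — SINGULAR.
  x = 1: f_y(1, y) = -3*y**2 - 6*y - 3; vanishes at y ∈ {-1}. (1, -1): f_x = -9 ≠ 0.
  x = 2: f_y(2, y) = -3*y**2 - 8*y - 5; vanishes at y ∈ {-1}. (2, -1): f_x = -36 ≠ 0.
  x = 3: f_y(3, y) = -3*y**2 - 10*y - 7; vanishes at y ∈ {-1}. (3, -1): f_x = -81 ≠ 0.
  x = 4: f_y(4, y) = -3*y**2 - 12*y - 9; vanishes at y ∈ {-3, -1}. (4, -3): f_x = -148 ≠ 0; (4, -1): f_x = -144 ≠ 0.
Only singular point on the grid: (0, -1).
Classify: substitute x = 0 + u, y = -1 + v and expand: f = -3*u**3 - u*v**2 - v**3 + v**2.
No constant or linear terms (consistent with a singular point). Quadratic part: v**2. Cubic part: -3*u**3 - u*v**2 - v**3.
The quadratic part v**2 is a perfect square, so there is a single (double) tangent line v = 0, i.e. y = -1. Restricting the cubic part to that line (v = 0) leaves -3*u**3 ≠ 0, so f is not divisible by v and the branch is v² ≈ 3*u**3 to lowest order — this is a cusp.
Classification: cusp.


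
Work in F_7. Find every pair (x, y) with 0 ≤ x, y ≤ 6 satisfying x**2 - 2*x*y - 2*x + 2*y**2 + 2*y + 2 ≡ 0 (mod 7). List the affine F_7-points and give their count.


Affine F_7-points: {(0, 2), (0, 4), (2, 3), (2, 5), (3, 4), (3, 5), (6, 2), (6, 3)}; count = 8.

For each of the 49 pairs (x, y) ∈ F_7², evaluate f(x, y) mod 7. Record the zeros.
  x = 0: [0↦2, 1↦6, 2↦0, 3↦5, 4↦0, 5↦6, 6↦2]  zeros at y ∈ {2, 4}
  x = 1: [0↦1, 1↦3, 2↦2, 3↦5, 4↦5, 5↦2, 6↦3]  zeros at y ∈ ∅
  x = 2: [0↦2, 1↦2, 2↦6, 3↦0, 4↦5, 5↦0, 6↦6]  zeros at y ∈ {3, 5}
  x = 3: [0↦5, 1↦3, 2↦5, 3↦4, 4↦0, 5↦0, 6↦4]  zeros at y ∈ {4, 5}
  x = 4: [0↦3, 1↦6, 2↦6, 3↦3, 4↦4, 5↦2, 6↦4]  zeros at y ∈ ∅
  x = 5: [0↦3, 1↦4, 2↦2, 3↦4, 4↦3, 5↦6, 6↦6]  zeros at y ∈ ∅
  x = 6: [0↦5, 1↦4, 2↦0, 3↦0, 4↦4, 5↦5, 6↦3]  zeros at y ∈ {2, 3}
Collecting zeros: affine points = {(0, 2), (0, 4), (2, 3), (2, 5), (3, 4), (3, 5), (6, 2), (6, 3)}.
Total count |C(F_7)_aff| = 8.


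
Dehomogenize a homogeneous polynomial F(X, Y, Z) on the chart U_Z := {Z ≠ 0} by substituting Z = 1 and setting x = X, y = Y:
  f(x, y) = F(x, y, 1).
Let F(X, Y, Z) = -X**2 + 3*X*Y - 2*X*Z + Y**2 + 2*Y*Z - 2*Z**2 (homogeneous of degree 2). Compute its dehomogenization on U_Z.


f(x, y) = -x**2 + 3*x*y - 2*x + y**2 + 2*y - 2

On U_Z we set Z = 1. Each monomial c·X^i·Y^j·Z^k in F becomes c·x^i·y^j·1^k = c·x^i·y^j.
Substituting Z = 1: F(X, Y, 1) = -x**2 + 3*x*y - 2*x + y**2 + 2*y - 2.
Note: deg(f) ≤ deg(F) = 2; strict inequality happens when F is divisible by Z (lost terms).


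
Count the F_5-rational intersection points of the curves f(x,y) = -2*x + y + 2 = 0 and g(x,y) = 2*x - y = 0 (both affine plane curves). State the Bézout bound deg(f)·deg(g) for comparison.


Common zeros: ∅; count = 0; Bézout bound = 1.

deg(f) = 1, deg(g) = 1, so Bézout bound = 1.
Scan x ∈ F_5. For each x, list the y ∈ F_5 with f(x, y) ≡ 0 and those with g(x, y) ≡ 0 (mod 5); the common zeros in that column are the intersection.
  x = 0: f ≡ 0 at y ∈ {3}; g ≡ 0 at y ∈ {0}; common: ∅.
  x = 1: f ≡ 0 at y ∈ {0}; g ≡ 0 at y ∈ {2}; common: ∅.
  x = 2: f ≡ 0 at y ∈ {2}; g ≡ 0 at y ∈ {4}; common: ∅.
  x = 3: f ≡ 0 at y ∈ {4}; g ≡ 0 at y ∈ {1}; common: ∅.
  x = 4: f ≡ 0 at y ∈ {1}; g ≡ 0 at y ∈ {3}; common: ∅.
Collecting: common zeros = ∅, so the count is 0.
Comparison with the Bézout bound: 0 ≤ 1 = deg(f)·deg(g), as expected for curves with no common component (the affine F_5-count falls short of the bound because intersections may lie at infinity, over extension fields, or carry multiplicity).


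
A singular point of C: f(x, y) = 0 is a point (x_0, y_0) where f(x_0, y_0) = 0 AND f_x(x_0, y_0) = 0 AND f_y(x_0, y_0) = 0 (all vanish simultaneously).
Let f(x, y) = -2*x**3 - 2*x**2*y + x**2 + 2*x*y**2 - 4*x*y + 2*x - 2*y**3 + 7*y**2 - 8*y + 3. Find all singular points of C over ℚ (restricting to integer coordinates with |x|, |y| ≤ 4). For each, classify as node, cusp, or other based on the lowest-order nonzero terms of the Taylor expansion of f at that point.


Singular points: {(0, 1)}; classification: node.

Compute partial derivatives:
  f_x = -6*x**2 - 4*x*y + 2*x + 2*y**2 - 4*y + 2.
  f_y = -2*x**2 + 4*x*y - 4*x - 6*y**2 + 14*y - 8.
Scan x_0 ∈ {−4, ..., 4}. For each x_0, f_y(x_0, y) is a polynomial in y; find its integer roots y ∈ {−4, ..., 4}, then test f_x and f at those candidates.
  x = -4: f_y(-4, y) = -6*y**2 - 2*y - 24; no integer root y with |y| ≤ 4.
  x = -3: f_y(-3, y) = -6*y**2 + 2*y - 14; no integer root y with |y| ≤ 4.
  x = -2: f_y(-2, y) = -6*y**2 + 6*y - 8; no integer root y with |y| ≤ 4.
  x = -1: f_y(-1, y) = -6*y**2 + 10*y - 6; no integer root y with |y| ≤ 4.
  x = 0: f_y(0, y) = -6*y**2 + 14*y - 8; vanishes at y ∈ {1}. (0, 1): f_x = 0, f = 0 — SINGULAR.
  x = 1: f_y(1, y) = -6*y**2 + 18*y - 14; no integer root y with |y| ≤ 4.
  x = 2: f_y(2, y) = -6*y**2 + 22*y - 24; no integer root y with |y| ≤ 4.
  x = 3: f_y(3, y) = -6*y**2 + 26*y - 38; no integer root y with |y| ≤ 4.
  x = 4: f_y(4, y) = -6*y**2 + 30*y - 56; no integer root y with |y| ≤ 4.
Only singular point on the grid: (0, 1).
Classify: substitute x = 0 + u, y = 1 + v and expand: f = -2*u**3 - 2*u**2*v - u**2 + 2*u*v**2 - 2*v**3 + v**2.
No constant or linear terms (consistent with a singular point). Quadratic part: -u**2 + v**2. Cubic part: -2*u**3 - 2*u**2*v + 2*u*v**2 - 2*v**3.
The quadratic part v**2 - u**2 = (v − u)(v + u) splits into two distinct linear factors, so there are two distinct tangent lines y − 1 = ±(x − 0) — this is a node (ordinary double point).
Classification: node.


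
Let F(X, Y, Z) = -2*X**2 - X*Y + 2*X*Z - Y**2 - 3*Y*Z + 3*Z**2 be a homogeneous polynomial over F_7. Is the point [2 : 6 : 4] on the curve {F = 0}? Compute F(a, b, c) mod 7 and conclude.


F(2,6,4) ≡ 6 (mod 7); P is NOT on the curve.

Evaluate F(2, 6, 4) term-by-term (mod 7).
  -2*X**2 ↦ -2·4·1·1 = -8
  -X*Y ↦ -1·2·6·1 = -12
  2*X*Z ↦ 2·2·1·4 = 16
  -Y**2 ↦ -1·1·36·1 = -36
  -3*Y*Z ↦ -3·1·6·4 = -72
  3*Z**2 ↦ 3·1·1·16 = 48
Sum: F(2, 6, 4) = (-8) + (-12) + (16) + (-36) + (-72) + (48) = -64.
Reducing mod 7: -64 ≡ 6 (mod 7).
Since F(a, b, c) ≡ 6 ≠ 0 (mod 7), P does NOT lie on the curve.


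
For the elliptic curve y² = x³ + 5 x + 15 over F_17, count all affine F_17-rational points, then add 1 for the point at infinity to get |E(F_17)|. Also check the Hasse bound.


Affine points = {(0, 7), (0, 10), (1, 2), (1, 15), (2, 4), (2, 13), (7, 6), (7, 11), (12, 1), (12, 16), (13, 4), (13, 13), (16, 3), (16, 14)}; affine count = 14; |E(F_17)| = 15.

Discriminant check: Δ ∝ 4a³ + 27b² = 4·5³ + 27·15² = 4·125 + 27·225 ≡ 13 (mod 17). Nonzero ⇒ E is nonsingular.
For each x ∈ F_17, compute rhs = x³ + 5·x + 15 mod 17, then count y ∈ F_17 with y² ≡ rhs.
  x = 0: rhs = 15, matching y values: 7, 10 (2 points).
  x = 1: rhs = 4, matching y values: 2, 15 (2 points).
  x = 2: rhs = 16, matching y values: 4, 13 (2 points).
  x = 3: rhs = 6, matching y values: none (0 points).
  x = 4: rhs = 14, matching y values: none (0 points).
  x = 5: rhs = 12, matching y values: none (0 points).
  x = 6: rhs = 6, matching y values: none (0 points).
  x = 7: rhs = 2, matching y values: 6, 11 (2 points).
  x = 8: rhs = 6, matching y values: none (0 points).
  x = 9: rhs = 7, matching y values: none (0 points).
  x = 10: rhs = 11, matching y values: none (0 points).
  x = 11: rhs = 7, matching y values: none (0 points).
  x = 12: rhs = 1, matching y values: 1, 16 (2 points).
  x = 13: rhs = 16, matching y values: 4, 13 (2 points).
  x = 14: rhs = 7, matching y values: none (0 points).
  x = 15: rhs = 14, matching y values: none (0 points).
  x = 16: rhs = 9, matching y values: 3, 14 (2 points).
Total affine count: 14.
Full point count |E(F_17)| = 14 + 1 = 15.
Hasse bound: |15 − (17+1)| = |-3| = 3 ≤ 2√17 ≈ 8.2462 ✓.


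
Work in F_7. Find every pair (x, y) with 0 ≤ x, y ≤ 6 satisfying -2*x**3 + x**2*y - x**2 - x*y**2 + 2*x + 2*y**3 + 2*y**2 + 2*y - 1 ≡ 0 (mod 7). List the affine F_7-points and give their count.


Affine F_7-points: {(0, 3), (1, 3), (1, 4), (3, 4), (4, 1), (5, 0)}; count = 6.

For each of the 49 pairs (x, y) ∈ F_7², evaluate f(x, y) mod 7. Record the zeros.
  x = 0: [0↦6, 1↦5, 2↦6, 3↦0, 4↦6, 5↦1, 6↦4]  zeros at y ∈ {3}
  x = 1: [0↦5, 1↦4, 2↦3, 3↦0, 4↦0, 5↦1, 6↦1]  zeros at y ∈ {3, 4}
  x = 2: [0↦4, 1↦5, 2↦4, 3↦6, 4↦2, 5↦4, 6↦3]  zeros at y ∈ ∅
  x = 3: [0↦5, 1↦3, 2↦4, 3↦6, 4↦0, 5↦5, 6↦5]  zeros at y ∈ {4}
  x = 4: [0↦3, 1↦0, 2↦5, 3↦2, 4↦3, 5↦6, 6↦2]  zeros at y ∈ {1}
  x = 5: [0↦0, 1↦5, 2↦2, 3↦3, 4↦6, 5↦2, 6↦3]  zeros at y ∈ {0}
  x = 6: [0↦5, 1↦6, 2↦4, 3↦4, 4↦4, 5↦2, 6↦3]  zeros at y ∈ ∅
Collecting zeros: affine points = {(0, 3), (1, 3), (1, 4), (3, 4), (4, 1), (5, 0)}.
Total count |C(F_7)_aff| = 6.


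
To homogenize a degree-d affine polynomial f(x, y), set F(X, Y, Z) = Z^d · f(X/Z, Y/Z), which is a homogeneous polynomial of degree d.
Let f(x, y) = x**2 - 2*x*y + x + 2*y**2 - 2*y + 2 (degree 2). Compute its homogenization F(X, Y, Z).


F(X, Y, Z) = X**2 - 2*X*Y + X*Z + 2*Y**2 - 2*Y*Z + 2*Z**2

deg(f) = 2.
Substitute x = X/Z, y = Y/Z into f, then multiply by Z^2.
  monomial 1·x^2·y^0 ↦ 1·X^2·Y^0·Z^0.
  monomial -2·x^1·y^1 ↦ -2·X^1·Y^1·Z^0.
  monomial 1·x^1·y^0 ↦ 1·X^1·Y^0·Z^1.
  monomial 2·x^0·y^2 ↦ 2·X^0·Y^2·Z^0.
  monomial -2·x^0·y^1 ↦ -2·X^0·Y^1·Z^1.
  monomial 2·x^0·y^0 ↦ 2·X^0·Y^0·Z^2.
Collecting: F(X, Y, Z) = X**2 - 2*X*Y + X*Z + 2*Y**2 - 2*Y*Z + 2*Z**2.


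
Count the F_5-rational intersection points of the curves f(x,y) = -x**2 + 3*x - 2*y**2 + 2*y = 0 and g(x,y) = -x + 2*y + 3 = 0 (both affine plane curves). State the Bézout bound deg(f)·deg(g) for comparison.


Common zeros: {(0, 1), (3, 0)}; count = 2; Bézout bound = 2.

deg(f) = 2, deg(g) = 1, so Bézout bound = 2.
Scan x ∈ F_5. For each x, list the y ∈ F_5 with f(x, y) ≡ 0 and those with g(x, y) ≡ 0 (mod 5); the common zeros in that column are the intersection.
  x = 0: f ≡ 0 at y ∈ {0, 1}; g ≡ 0 at y ∈ {1}; common: {1}.
  x = 1: f ≡ 0 at y ∈ {3}; g ≡ 0 at y ∈ {4}; common: ∅.
  x = 2: f ≡ 0 at y ∈ {3}; g ≡ 0 at y ∈ {2}; common: ∅.
  x = 3: f ≡ 0 at y ∈ {0, 1}; g ≡ 0 at y ∈ {0}; common: {0}.
  x = 4: f ≡ 0 at y ∈ ∅; g ≡ 0 at y ∈ {3}; common: ∅.
Collecting: common zeros = {(0, 1), (3, 0)}, so the count is 2.
Comparison with the Bézout bound: 2 ≤ 2 = deg(f)·deg(g), as expected for curves with no common component (the bound is attained).


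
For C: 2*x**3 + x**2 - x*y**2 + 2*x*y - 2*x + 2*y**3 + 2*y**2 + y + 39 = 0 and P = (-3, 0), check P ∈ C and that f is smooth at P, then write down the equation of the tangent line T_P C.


Tangent line at P: 46*x - 5*y + 138 = 0.

Step 1: f(-3, 0) = 0, so P lies on C.
Step 2: partial derivatives
  f_x(x, y) = 6*x**2 + 2*x - y**2 + 2*y - 2, f_y(x, y) = -2*x*y + 2*x + 6*y**2 + 4*y + 1.
  f_x(P) = 46, f_y(P) = -5 (gradient nonzero, so P is smooth).
Step 3: tangent line at P: 46·(x − -3) + -5·(y − 0) = 0.
Expanding: 46*x - 5*y + 138 = 0.


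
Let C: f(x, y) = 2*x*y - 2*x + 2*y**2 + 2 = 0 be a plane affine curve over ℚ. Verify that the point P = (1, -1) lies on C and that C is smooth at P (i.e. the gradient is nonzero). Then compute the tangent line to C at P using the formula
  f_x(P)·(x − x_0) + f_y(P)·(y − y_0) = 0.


Tangent line at P: -4*x - 2*y + 2 = 0.

Step 1: f(1, -1) = 0, so P lies on C.
Step 2: partial derivatives
  f_x(x, y) = 2*y - 2, f_y(x, y) = 2*x + 4*y.
  f_x(P) = -4, f_y(P) = -2 (gradient nonzero, so P is smooth).
Step 3: tangent line at P: -4·(x − 1) + -2·(y − -1) = 0.
Expanding: -4*x - 2*y + 2 = 0.


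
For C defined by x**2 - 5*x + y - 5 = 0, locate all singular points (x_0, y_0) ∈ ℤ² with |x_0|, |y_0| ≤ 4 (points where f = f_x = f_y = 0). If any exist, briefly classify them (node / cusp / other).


No singular points in the scanned grid; C is smooth there.

Compute partial derivatives:
  f_x = 2*x - 5.
  f_y = 1.
f_y = 1 is a nonzero constant, so f_y never vanishes: no point (x, y) can satisfy f = f_x = f_y = 0. In particular no (x, y) ∈ {−4, ..., 4}² is singular; the curve is smooth.


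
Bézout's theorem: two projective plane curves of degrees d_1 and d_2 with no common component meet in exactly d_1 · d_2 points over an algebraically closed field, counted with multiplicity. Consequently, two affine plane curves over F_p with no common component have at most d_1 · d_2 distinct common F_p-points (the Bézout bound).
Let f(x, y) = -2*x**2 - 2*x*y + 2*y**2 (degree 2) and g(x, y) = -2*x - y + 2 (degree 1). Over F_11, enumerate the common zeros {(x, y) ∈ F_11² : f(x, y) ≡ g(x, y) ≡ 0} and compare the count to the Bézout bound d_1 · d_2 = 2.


Common zeros: {(4, 5), (9, 6)}; count = 2; Bézout bound = 2.

deg(f) = 2, deg(g) = 1, so Bézout bound = 2.
Scan x ∈ F_11. For each x, list the y ∈ F_11 with f(x, y) ≡ 0 and those with g(x, y) ≡ 0 (mod 11); the common zeros in that column are the intersection.
  x = 0: f ≡ 0 at y ∈ {0}; g ≡ 0 at y ∈ {2}; common: ∅.
  x = 1: f ≡ 0 at y ∈ {4, 8}; g ≡ 0 at y ∈ {0}; common: ∅.
  x = 2: f ≡ 0 at y ∈ {5, 8}; g ≡ 0 at y ∈ {9}; common: ∅.
  x = 3: f ≡ 0 at y ∈ {1, 2}; g ≡ 0 at y ∈ {7}; common: ∅.
  x = 4: f ≡ 0 at y ∈ {5, 10}; g ≡ 0 at y ∈ {5}; common: {5}.
  x = 5: f ≡ 0 at y ∈ {7, 9}; g ≡ 0 at y ∈ {3}; common: ∅.
  x = 6: f ≡ 0 at y ∈ {2, 4}; g ≡ 0 at y ∈ {1}; common: ∅.
  x = 7: f ≡ 0 at y ∈ {1, 6}; g ≡ 0 at y ∈ {10}; common: ∅.
  x = 8: f ≡ 0 at y ∈ {9, 10}; g ≡ 0 at y ∈ {8}; common: ∅.
  x = 9: f ≡ 0 at y ∈ {3, 6}; g ≡ 0 at y ∈ {6}; common: {6}.
  x = 10: f ≡ 0 at y ∈ {3, 7}; g ≡ 0 at y ∈ {4}; common: ∅.
Collecting: common zeros = {(4, 5), (9, 6)}, so the count is 2.
Comparison with the Bézout bound: 2 ≤ 2 = deg(f)·deg(g), as expected for curves with no common component (the bound is attained).


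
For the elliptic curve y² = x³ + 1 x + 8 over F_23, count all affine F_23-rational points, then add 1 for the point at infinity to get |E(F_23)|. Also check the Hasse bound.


Affine points = {(0, 10), (0, 13), (2, 8), (2, 15), (5, 0), (6, 0), (7, 6), (7, 17), (10, 11), (10, 12), (11, 4), (11, 19), (12, 0), (14, 11), (14, 12), (16, 7), (16, 16), (17, 4), (17, 19), (18, 4), (18, 19), (19, 3), (19, 20), (20, 1), (20, 22), (22, 11), (22, 12)}; affine count = 27; |E(F_23)| = 28.

Discriminant check: Δ ∝ 4a³ + 27b² = 4·1³ + 27·8² = 4·1 + 27·64 ≡ 7 (mod 23). Nonzero ⇒ E is nonsingular.
For each x ∈ F_23, compute rhs = x³ + 1·x + 8 mod 23, then count y ∈ F_23 with y² ≡ rhs.
  x = 0: rhs = 8, matching y values: 10, 13 (2 points).
  x = 1: rhs = 10, matching y values: none (0 points).
  x = 2: rhs = 18, matching y values: 8, 15 (2 points).
  x = 3: rhs = 15, matching y values: none (0 points).
  x = 4: rhs = 7, matching y values: none (0 points).
  x = 5: rhs = 0, matching y values: 0 (1 points).
  x = 6: rhs = 0, matching y values: 0 (1 points).
  x = 7: rhs = 13, matching y values: 6, 17 (2 points).
  x = 8: rhs = 22, matching y values: none (0 points).
  x = 9: rhs = 10, matching y values: none (0 points).
  x = 10: rhs = 6, matching y values: 11, 12 (2 points).
  x = 11: rhs = 16, matching y values: 4, 19 (2 points).
  x = 12: rhs = 0, matching y values: 0 (1 points).
  x = 13: rhs = 10, matching y values: none (0 points).
  x = 14: rhs = 6, matching y values: 11, 12 (2 points).
  x = 15: rhs = 17, matching y values: none (0 points).
  x = 16: rhs = 3, matching y values: 7, 16 (2 points).
  x = 17: rhs = 16, matching y values: 4, 19 (2 points).
  x = 18: rhs = 16, matching y values: 4, 19 (2 points).
  x = 19: rhs = 9, matching y values: 3, 20 (2 points).
  x = 20: rhs = 1, matching y values: 1, 22 (2 points).
  x = 21: rhs = 21, matching y values: none (0 points).
  x = 22: rhs = 6, matching y values: 11, 12 (2 points).
Total affine count: 27.
Full point count |E(F_23)| = 27 + 1 = 28.
Hasse bound: |28 − (23+1)| = |4| = 4 ≤ 2√23 ≈ 9.5917 ✓.


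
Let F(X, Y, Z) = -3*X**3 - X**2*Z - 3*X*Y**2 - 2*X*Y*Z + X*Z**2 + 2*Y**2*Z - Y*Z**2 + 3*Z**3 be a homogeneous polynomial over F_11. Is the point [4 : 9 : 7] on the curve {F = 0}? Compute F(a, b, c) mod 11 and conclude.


F(4,9,7) ≡ 6 (mod 11); P is NOT on the curve.

Evaluate F(4, 9, 7) term-by-term (mod 11).
  -3*X**3 ↦ -3·64·1·1 = -192
  -X**2*Z ↦ -1·16·1·7 = -112
  -3*X*Y**2 ↦ -3·4·81·1 = -972
  -2*X*Y*Z ↦ -2·4·9·7 = -504
  X*Z**2 ↦ 1·4·1·49 = 196
  2*Y**2*Z ↦ 2·1·81·7 = 1134
  -Y*Z**2 ↦ -1·1·9·49 = -441
  3*Z**3 ↦ 3·1·1·343 = 1029
Sum: F(4, 9, 7) = (-192) + (-112) + (-972) + (-504) + (196) + (1134) + (-441) + (1029) = 138.
Reducing mod 11: 138 ≡ 6 (mod 11).
Since F(a, b, c) ≡ 6 ≠ 0 (mod 11), P does NOT lie on the curve.


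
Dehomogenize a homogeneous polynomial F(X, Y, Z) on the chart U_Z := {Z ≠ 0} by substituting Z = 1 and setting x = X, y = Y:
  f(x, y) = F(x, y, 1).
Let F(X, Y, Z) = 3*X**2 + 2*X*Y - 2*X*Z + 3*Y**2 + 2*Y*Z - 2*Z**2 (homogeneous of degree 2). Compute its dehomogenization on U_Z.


f(x, y) = 3*x**2 + 2*x*y - 2*x + 3*y**2 + 2*y - 2

On U_Z we set Z = 1. Each monomial c·X^i·Y^j·Z^k in F becomes c·x^i·y^j·1^k = c·x^i·y^j.
Substituting Z = 1: F(X, Y, 1) = 3*x**2 + 2*x*y - 2*x + 3*y**2 + 2*y - 2.
Note: deg(f) ≤ deg(F) = 2; strict inequality happens when F is divisible by Z (lost terms).


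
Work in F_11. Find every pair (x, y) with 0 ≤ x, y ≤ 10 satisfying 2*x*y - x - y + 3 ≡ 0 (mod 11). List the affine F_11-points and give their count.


Affine F_11-points: {(0, 3), (1, 9), (2, 7), (3, 0), (4, 8), (5, 10), (7, 2), (8, 4), (9, 1), (10, 5)}; count = 10.

For each of the 121 pairs (x, y) ∈ F_11², evaluate f(x, y) mod 11. Record the zeros.
  x = 0: [0↦3, 1↦2, 2↦1, 3↦0, 4↦10, 5↦9, 6↦8, 7↦7, 8↦6, 9↦5, 10↦4]  zeros at y ∈ {3}
  x = 1: [0↦2, 1↦3, 2↦4, 3↦5, 4↦6, 5↦7, 6↦8, 7↦9, 8↦10, 9↦0, 10↦1]  zeros at y ∈ {9}
  x = 2: [0↦1, 1↦4, 2↦7, 3↦10, 4↦2, 5↦5, 6↦8, 7↦0, 8↦3, 9↦6, 10↦9]  zeros at y ∈ {7}
  x = 3: [0↦0, 1↦5, 2↦10, 3↦4, 4↦9, 5↦3, 6↦8, 7↦2, 8↦7, 9↦1, 10↦6]  zeros at y ∈ {0}
  x = 4: [0↦10, 1↦6, 2↦2, 3↦9, 4↦5, 5↦1, 6↦8, 7↦4, 8↦0, 9↦7, 10↦3]  zeros at y ∈ {8}
  x = 5: [0↦9, 1↦7, 2↦5, 3↦3, 4↦1, 5↦10, 6↦8, 7↦6, 8↦4, 9↦2, 10↦0]  zeros at y ∈ {10}
  x = 6: [0↦8, 1↦8, 2↦8, 3↦8, 4↦8, 5↦8, 6↦8, 7↦8, 8↦8, 9↦8, 10↦8]  zeros at y ∈ ∅
  x = 7: [0↦7, 1↦9, 2↦0, 3↦2, 4↦4, 5↦6, 6↦8, 7↦10, 8↦1, 9↦3, 10↦5]  zeros at y ∈ {2}
  x = 8: [0↦6, 1↦10, 2↦3, 3↦7, 4↦0, 5↦4, 6↦8, 7↦1, 8↦5, 9↦9, 10↦2]  zeros at y ∈ {4}
  x = 9: [0↦5, 1↦0, 2↦6, 3↦1, 4↦7, 5↦2, 6↦8, 7↦3, 8↦9, 9↦4, 10↦10]  zeros at y ∈ {1}
  x = 10: [0↦4, 1↦1, 2↦9, 3↦6, 4↦3, 5↦0, 6↦8, 7↦5, 8↦2, 9↦10, 10↦7]  zeros at y ∈ {5}
Collecting zeros: affine points = {(0, 3), (1, 9), (2, 7), (3, 0), (4, 8), (5, 10), (7, 2), (8, 4), (9, 1), (10, 5)}.
Total count |C(F_11)_aff| = 10.


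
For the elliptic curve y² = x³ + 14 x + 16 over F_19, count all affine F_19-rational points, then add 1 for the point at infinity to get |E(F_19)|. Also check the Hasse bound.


Affine points = {(0, 4), (0, 15), (3, 3), (3, 16), (7, 1), (7, 18), (9, 4), (9, 15), (10, 4), (10, 15), (11, 0), (13, 1), (13, 18), (14, 7), (14, 12), (16, 2), (16, 17), (18, 1), (18, 18)}; affine count = 19; |E(F_19)| = 20.

Discriminant check: Δ ∝ 4a³ + 27b² = 4·14³ + 27·16² = 4·2744 + 27·256 ≡ 9 (mod 19). Nonzero ⇒ E is nonsingular.
For each x ∈ F_19, compute rhs = x³ + 14·x + 16 mod 19, then count y ∈ F_19 with y² ≡ rhs.
  x = 0: rhs = 16, matching y values: 4, 15 (2 points).
  x = 1: rhs = 12, matching y values: none (0 points).
  x = 2: rhs = 14, matching y values: none (0 points).
  x = 3: rhs = 9, matching y values: 3, 16 (2 points).
  x = 4: rhs = 3, matching y values: none (0 points).
  x = 5: rhs = 2, matching y values: none (0 points).
  x = 6: rhs = 12, matching y values: none (0 points).
  x = 7: rhs = 1, matching y values: 1, 18 (2 points).
  x = 8: rhs = 13, matching y values: none (0 points).
  x = 9: rhs = 16, matching y values: 4, 15 (2 points).
  x = 10: rhs = 16, matching y values: 4, 15 (2 points).
  x = 11: rhs = 0, matching y values: 0 (1 points).
  x = 12: rhs = 12, matching y values: none (0 points).
  x = 13: rhs = 1, matching y values: 1, 18 (2 points).
  x = 14: rhs = 11, matching y values: 7, 12 (2 points).
  x = 15: rhs = 10, matching y values: none (0 points).
  x = 16: rhs = 4, matching y values: 2, 17 (2 points).
  x = 17: rhs = 18, matching y values: none (0 points).
  x = 18: rhs = 1, matching y values: 1, 18 (2 points).
Total affine count: 19.
Full point count |E(F_19)| = 19 + 1 = 20.
Hasse bound: |20 − (19+1)| = |0| = 0 ≤ 2√19 ≈ 8.7178 ✓.


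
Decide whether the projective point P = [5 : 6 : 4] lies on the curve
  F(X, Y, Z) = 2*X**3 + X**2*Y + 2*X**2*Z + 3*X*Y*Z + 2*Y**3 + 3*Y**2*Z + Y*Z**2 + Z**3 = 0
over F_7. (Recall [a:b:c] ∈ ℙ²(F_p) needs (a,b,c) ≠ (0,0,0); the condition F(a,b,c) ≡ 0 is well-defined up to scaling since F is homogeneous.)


F(5,6,4) ≡ 3 (mod 7); P is NOT on the curve.

Evaluate F(5, 6, 4) term-by-term (mod 7).
  2*X**3 ↦ 2·125·1·1 = 250
  X**2*Y ↦ 1·25·6·1 = 150
  2*X**2*Z ↦ 2·25·1·4 = 200
  3*X*Y*Z ↦ 3·5·6·4 = 360
  2*Y**3 ↦ 2·1·216·1 = 432
  3*Y**2*Z ↦ 3·1·36·4 = 432
  Y*Z**2 ↦ 1·1·6·16 = 96
  Z**3 ↦ 1·1·1·64 = 64
Sum: F(5, 6, 4) = (250) + (150) + (200) + (360) + (432) + (432) + (96) + (64) = 1984.
Reducing mod 7: 1984 ≡ 3 (mod 7).
Since F(a, b, c) ≡ 3 ≠ 0 (mod 7), P does NOT lie on the curve.


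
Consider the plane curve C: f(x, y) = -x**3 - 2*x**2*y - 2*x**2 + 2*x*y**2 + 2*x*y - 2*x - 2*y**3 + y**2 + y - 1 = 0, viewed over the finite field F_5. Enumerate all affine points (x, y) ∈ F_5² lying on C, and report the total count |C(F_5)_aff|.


Affine F_5-points: {(1, 3), (4, 0)}; count = 2.

For each of the 25 pairs (x, y) ∈ F_5², evaluate f(x, y) mod 5. Record the zeros.
  x = 0: [0↦4, 1↦4, 2↦4, 3↦2, 4↦1]  zeros at y ∈ ∅
  x = 1: [0↦4, 1↦1, 2↦2, 3↦0, 4↦3]  zeros at y ∈ {3}
  x = 2: [0↦4, 1↦4, 2↦2, 3↦1, 4↦4]  zeros at y ∈ ∅
  x = 3: [0↦3, 1↦2, 2↦3, 3↦4, 4↦3]  zeros at y ∈ ∅
  x = 4: [0↦0, 1↦4, 2↦4, 3↦3, 4↦4]  zeros at y ∈ {0}
Collecting zeros: affine points = {(1, 3), (4, 0)}.
Total count |C(F_5)_aff| = 2.


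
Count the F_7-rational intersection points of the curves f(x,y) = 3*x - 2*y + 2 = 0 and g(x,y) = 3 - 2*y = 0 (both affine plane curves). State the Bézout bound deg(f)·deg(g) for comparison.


Common zeros: {(5, 5)}; count = 1; Bézout bound = 1.

deg(f) = 1, deg(g) = 1, so Bézout bound = 1.
Scan x ∈ F_7. For each x, list the y ∈ F_7 with f(x, y) ≡ 0 and those with g(x, y) ≡ 0 (mod 7); the common zeros in that column are the intersection.
  x = 0: f ≡ 0 at y ∈ {1}; g ≡ 0 at y ∈ {5}; common: ∅.
  x = 1: f ≡ 0 at y ∈ {6}; g ≡ 0 at y ∈ {5}; common: ∅.
  x = 2: f ≡ 0 at y ∈ {4}; g ≡ 0 at y ∈ {5}; common: ∅.
  x = 3: f ≡ 0 at y ∈ {2}; g ≡ 0 at y ∈ {5}; common: ∅.
  x = 4: f ≡ 0 at y ∈ {0}; g ≡ 0 at y ∈ {5}; common: ∅.
  x = 5: f ≡ 0 at y ∈ {5}; g ≡ 0 at y ∈ {5}; common: {5}.
  x = 6: f ≡ 0 at y ∈ {3}; g ≡ 0 at y ∈ {5}; common: ∅.
Collecting: common zeros = {(5, 5)}, so the count is 1.
Comparison with the Bézout bound: 1 ≤ 1 = deg(f)·deg(g), as expected for curves with no common component (the bound is attained).


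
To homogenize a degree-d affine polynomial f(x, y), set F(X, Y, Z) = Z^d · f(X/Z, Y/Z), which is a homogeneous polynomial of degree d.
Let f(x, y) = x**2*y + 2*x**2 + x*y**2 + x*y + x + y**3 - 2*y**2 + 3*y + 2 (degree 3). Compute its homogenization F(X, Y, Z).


F(X, Y, Z) = X**2*Y + 2*X**2*Z + X*Y**2 + X*Y*Z + X*Z**2 + Y**3 - 2*Y**2*Z + 3*Y*Z**2 + 2*Z**3

deg(f) = 3.
Substitute x = X/Z, y = Y/Z into f, then multiply by Z^3.
  monomial 1·x^2·y^1 ↦ 1·X^2·Y^1·Z^0.
  monomial 2·x^2·y^0 ↦ 2·X^2·Y^0·Z^1.
  monomial 1·x^1·y^2 ↦ 1·X^1·Y^2·Z^0.
  monomial 1·x^1·y^1 ↦ 1·X^1·Y^1·Z^1.
  monomial 1·x^1·y^0 ↦ 1·X^1·Y^0·Z^2.
  monomial 1·x^0·y^3 ↦ 1·X^0·Y^3·Z^0.
  monomial -2·x^0·y^2 ↦ -2·X^0·Y^2·Z^1.
  monomial 3·x^0·y^1 ↦ 3·X^0·Y^1·Z^2.
  monomial 2·x^0·y^0 ↦ 2·X^0·Y^0·Z^3.
Collecting: F(X, Y, Z) = X**2*Y + 2*X**2*Z + X*Y**2 + X*Y*Z + X*Z**2 + Y**3 - 2*Y**2*Z + 3*Y*Z**2 + 2*Z**3.


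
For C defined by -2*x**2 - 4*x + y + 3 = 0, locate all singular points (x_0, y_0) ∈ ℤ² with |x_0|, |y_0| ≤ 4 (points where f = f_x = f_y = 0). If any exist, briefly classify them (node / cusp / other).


No singular points in the scanned grid; C is smooth there.

Compute partial derivatives:
  f_x = -4*x - 4.
  f_y = 1.
f_y = 1 is a nonzero constant, so f_y never vanishes: no point (x, y) can satisfy f = f_x = f_y = 0. In particular no (x, y) ∈ {−4, ..., 4}² is singular; the curve is smooth.


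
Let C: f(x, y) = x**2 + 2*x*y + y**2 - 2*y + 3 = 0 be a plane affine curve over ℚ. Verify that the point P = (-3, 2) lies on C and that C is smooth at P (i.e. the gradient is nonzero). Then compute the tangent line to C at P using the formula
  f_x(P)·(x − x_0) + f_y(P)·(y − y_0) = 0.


Tangent line at P: -2*x - 4*y + 2 = 0.

Step 1: f(-3, 2) = 0, so P lies on C.
Step 2: partial derivatives
  f_x(x, y) = 2*x + 2*y, f_y(x, y) = 2*x + 2*y - 2.
  f_x(P) = -2, f_y(P) = -4 (gradient nonzero, so P is smooth).
Step 3: tangent line at P: -2·(x − -3) + -4·(y − 2) = 0.
Expanding: -2*x - 4*y + 2 = 0.


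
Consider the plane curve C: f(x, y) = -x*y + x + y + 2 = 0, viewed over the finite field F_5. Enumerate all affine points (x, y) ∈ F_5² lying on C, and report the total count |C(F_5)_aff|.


Affine F_5-points: {(0, 3), (2, 4), (3, 0), (4, 2)}; count = 4.

For each of the 25 pairs (x, y) ∈ F_5², evaluate f(x, y) mod 5. Record the zeros.
  x = 0: [0↦2, 1↦3, 2↦4, 3↦0, 4↦1]  zeros at y ∈ {3}
  x = 1: [0↦3, 1↦3, 2↦3, 3↦3, 4↦3]  zeros at y ∈ ∅
  x = 2: [0↦4, 1↦3, 2↦2, 3↦1, 4↦0]  zeros at y ∈ {4}
  x = 3: [0↦0, 1↦3, 2↦1, 3↦4, 4↦2]  zeros at y ∈ {0}
  x = 4: [0↦1, 1↦3, 2↦0, 3↦2, 4↦4]  zeros at y ∈ {2}
Collecting zeros: affine points = {(0, 3), (2, 4), (3, 0), (4, 2)}.
Total count |C(F_5)_aff| = 4.
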